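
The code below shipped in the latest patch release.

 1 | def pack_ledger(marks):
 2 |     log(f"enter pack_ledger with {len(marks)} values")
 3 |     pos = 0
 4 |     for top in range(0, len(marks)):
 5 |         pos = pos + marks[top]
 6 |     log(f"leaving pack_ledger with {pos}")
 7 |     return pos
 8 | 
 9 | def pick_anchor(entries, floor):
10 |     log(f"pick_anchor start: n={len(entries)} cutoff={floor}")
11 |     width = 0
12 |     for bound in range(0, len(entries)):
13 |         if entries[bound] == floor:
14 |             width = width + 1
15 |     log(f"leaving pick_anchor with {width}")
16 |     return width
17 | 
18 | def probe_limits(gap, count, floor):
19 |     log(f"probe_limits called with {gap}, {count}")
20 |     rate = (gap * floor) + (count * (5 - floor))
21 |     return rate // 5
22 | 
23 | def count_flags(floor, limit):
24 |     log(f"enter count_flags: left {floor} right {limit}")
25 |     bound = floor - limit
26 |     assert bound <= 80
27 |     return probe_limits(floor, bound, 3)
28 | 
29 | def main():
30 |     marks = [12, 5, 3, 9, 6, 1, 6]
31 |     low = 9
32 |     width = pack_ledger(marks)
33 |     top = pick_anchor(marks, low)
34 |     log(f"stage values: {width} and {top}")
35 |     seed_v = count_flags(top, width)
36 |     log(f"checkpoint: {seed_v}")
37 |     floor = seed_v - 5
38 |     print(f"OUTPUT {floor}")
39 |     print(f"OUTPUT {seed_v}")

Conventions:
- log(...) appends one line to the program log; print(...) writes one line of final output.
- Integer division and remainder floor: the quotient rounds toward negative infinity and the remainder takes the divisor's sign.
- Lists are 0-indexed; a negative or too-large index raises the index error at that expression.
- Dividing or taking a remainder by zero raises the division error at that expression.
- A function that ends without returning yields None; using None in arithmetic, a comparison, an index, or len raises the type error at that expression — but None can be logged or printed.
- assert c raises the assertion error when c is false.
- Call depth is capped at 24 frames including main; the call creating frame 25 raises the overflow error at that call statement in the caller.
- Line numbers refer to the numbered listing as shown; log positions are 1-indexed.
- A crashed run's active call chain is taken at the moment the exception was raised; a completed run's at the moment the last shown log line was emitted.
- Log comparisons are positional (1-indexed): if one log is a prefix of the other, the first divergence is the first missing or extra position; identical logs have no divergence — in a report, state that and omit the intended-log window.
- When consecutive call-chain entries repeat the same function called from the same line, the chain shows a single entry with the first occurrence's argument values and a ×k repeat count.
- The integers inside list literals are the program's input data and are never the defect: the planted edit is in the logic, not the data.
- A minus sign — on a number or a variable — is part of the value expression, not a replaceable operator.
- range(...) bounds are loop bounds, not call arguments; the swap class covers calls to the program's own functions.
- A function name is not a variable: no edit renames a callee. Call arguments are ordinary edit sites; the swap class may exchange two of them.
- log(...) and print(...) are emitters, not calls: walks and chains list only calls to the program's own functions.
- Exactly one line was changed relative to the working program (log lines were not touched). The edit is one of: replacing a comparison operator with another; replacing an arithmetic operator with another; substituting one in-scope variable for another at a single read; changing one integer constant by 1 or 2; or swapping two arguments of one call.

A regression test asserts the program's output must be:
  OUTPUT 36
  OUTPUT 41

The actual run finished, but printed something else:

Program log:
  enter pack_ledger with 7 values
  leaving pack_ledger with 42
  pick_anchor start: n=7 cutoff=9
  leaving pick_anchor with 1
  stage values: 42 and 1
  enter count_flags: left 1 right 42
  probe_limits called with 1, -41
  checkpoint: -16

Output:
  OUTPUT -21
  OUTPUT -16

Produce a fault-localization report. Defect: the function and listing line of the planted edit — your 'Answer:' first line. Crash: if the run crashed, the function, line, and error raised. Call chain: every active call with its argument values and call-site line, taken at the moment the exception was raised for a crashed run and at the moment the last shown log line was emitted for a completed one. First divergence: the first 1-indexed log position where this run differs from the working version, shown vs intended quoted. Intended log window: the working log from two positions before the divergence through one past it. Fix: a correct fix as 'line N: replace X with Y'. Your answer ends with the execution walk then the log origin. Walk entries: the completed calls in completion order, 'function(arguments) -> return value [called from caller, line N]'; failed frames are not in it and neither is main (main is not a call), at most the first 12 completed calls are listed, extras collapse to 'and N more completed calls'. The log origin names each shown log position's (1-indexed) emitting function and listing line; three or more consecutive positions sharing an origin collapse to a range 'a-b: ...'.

Answer: the defect is in main at line 35.
Key fact: Position 6 is the first bad log line: 'enter count_flags: left 1 right 42' should read 'enter count_flags: left 42 right 1'.
Call chain: main.
First divergence: position 6; shown 'enter count_flags: left 1 right 42' vs intended 'enter count_flags: left 42 right 1'.
Intended log window:
  4: leaving pick_anchor with 1
  5: stage values: 42 and 1
  6: enter count_flags: left 42 right 1
  7: probe_limits called with 42, 41
Execution walk:
  pack_ledger([12, 5, 3, 9, 6, 1, 6]) -> 42  [called from main, line 32]
  pick_anchor([12, 5, 3, 9, 6, 1, 6], 9) -> 1  [called from main, line 33]
  probe_limits(1, -41, 3) -> -16  [called from count_flags, line 27]
  count_flags(1, 42) -> -16  [called from main, line 35]
Log origin:
  1: logged in pack_ledger at line 2
  2: logged in pack_ledger at line 6
  3: logged in pick_anchor at line 10
  4: logged in pick_anchor at line 15
  5: logged in main at line 34
  6: logged in count_flags at line 24
  7: logged in probe_limits at line 19
  8: logged in main at line 36
A correct fix: line 35: replace `count_flags(top, width)` with `count_flags(width, top)`.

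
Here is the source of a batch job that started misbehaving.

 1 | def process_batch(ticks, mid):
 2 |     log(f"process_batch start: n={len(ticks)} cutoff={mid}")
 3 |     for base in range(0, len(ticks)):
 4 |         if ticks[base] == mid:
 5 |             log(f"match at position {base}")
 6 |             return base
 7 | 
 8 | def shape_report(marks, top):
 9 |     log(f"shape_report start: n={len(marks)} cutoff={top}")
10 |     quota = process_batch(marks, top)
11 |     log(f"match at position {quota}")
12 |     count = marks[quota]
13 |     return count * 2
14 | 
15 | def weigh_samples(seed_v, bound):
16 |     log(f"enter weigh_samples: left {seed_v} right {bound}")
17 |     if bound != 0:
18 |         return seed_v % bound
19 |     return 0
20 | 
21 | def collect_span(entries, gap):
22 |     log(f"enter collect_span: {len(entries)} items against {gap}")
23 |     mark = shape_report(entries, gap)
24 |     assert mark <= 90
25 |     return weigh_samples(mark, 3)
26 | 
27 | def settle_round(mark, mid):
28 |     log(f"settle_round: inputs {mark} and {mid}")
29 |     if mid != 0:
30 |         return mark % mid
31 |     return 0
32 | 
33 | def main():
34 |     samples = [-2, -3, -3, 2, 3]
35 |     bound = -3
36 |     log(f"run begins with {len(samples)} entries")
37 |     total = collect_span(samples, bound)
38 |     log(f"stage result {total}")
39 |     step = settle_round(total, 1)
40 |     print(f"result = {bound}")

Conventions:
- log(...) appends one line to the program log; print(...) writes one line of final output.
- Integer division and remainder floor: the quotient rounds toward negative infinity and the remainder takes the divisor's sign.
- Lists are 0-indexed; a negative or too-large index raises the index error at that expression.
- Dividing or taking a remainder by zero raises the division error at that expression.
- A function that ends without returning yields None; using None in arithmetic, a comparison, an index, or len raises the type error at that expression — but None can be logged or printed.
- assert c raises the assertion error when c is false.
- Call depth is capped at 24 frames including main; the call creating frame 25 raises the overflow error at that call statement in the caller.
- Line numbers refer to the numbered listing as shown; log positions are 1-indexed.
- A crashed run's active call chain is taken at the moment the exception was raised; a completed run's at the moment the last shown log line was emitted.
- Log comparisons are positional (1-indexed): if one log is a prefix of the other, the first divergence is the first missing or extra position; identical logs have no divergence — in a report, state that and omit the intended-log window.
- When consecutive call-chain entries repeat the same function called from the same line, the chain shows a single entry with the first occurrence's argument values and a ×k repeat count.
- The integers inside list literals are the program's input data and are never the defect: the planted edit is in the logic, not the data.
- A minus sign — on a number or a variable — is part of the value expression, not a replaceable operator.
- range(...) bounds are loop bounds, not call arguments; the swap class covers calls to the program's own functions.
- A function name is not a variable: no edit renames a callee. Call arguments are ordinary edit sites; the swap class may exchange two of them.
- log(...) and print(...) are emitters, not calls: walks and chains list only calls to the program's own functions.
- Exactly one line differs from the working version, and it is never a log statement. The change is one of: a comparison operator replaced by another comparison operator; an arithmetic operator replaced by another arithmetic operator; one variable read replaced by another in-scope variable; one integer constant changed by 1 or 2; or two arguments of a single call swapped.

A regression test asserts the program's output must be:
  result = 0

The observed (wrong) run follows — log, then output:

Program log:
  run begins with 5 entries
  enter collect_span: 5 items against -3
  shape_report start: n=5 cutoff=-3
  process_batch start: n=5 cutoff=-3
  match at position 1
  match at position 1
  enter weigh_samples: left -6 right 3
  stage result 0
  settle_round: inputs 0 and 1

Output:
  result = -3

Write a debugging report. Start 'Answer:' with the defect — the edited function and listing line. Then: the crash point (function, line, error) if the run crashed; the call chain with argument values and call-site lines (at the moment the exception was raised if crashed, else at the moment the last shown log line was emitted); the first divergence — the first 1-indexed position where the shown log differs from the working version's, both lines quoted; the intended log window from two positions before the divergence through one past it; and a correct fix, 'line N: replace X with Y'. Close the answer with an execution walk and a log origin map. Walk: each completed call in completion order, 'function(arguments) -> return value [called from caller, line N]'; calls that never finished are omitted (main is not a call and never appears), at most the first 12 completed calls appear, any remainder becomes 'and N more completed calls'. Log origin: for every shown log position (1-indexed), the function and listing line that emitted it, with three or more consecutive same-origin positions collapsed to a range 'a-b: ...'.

Answer: the defect is in main at line 40.
The tell: No log line changed; the fault shows up purely in the output.
Call chain: main -> settle_round(0, 1) (called at line 39).
First divergence: none; the two logs match at every position.
Execution walk:
  process_batch([-2, -3, -3, 2, 3], -3) -> 1  [called from shape_report, line 10]
  shape_report([-2, -3, -3, 2, 3], -3) -> -6  [called from collect_span, line 23]
  weigh_samples(-6, 3) -> 0  [called from collect_span, line 25]
  collect_span([-2, -3, -3, 2, 3], -3) -> 0  [called from main, line 37]
  settle_round(0, 1) -> 0  [called from main, line 39]
Log origins:
  1: logged in main at line 36
  2: logged in collect_span at line 22
  3: logged in shape_report at line 9
  4: logged in process_batch at line 2
  5: logged in process_batch at line 5
  6: logged in shape_report at line 11
  7: logged in weigh_samples at line 16
  8: logged in main at line 38
  9: logged in settle_round at line 28
A correct fix: line 40: replace `bound` with `step`.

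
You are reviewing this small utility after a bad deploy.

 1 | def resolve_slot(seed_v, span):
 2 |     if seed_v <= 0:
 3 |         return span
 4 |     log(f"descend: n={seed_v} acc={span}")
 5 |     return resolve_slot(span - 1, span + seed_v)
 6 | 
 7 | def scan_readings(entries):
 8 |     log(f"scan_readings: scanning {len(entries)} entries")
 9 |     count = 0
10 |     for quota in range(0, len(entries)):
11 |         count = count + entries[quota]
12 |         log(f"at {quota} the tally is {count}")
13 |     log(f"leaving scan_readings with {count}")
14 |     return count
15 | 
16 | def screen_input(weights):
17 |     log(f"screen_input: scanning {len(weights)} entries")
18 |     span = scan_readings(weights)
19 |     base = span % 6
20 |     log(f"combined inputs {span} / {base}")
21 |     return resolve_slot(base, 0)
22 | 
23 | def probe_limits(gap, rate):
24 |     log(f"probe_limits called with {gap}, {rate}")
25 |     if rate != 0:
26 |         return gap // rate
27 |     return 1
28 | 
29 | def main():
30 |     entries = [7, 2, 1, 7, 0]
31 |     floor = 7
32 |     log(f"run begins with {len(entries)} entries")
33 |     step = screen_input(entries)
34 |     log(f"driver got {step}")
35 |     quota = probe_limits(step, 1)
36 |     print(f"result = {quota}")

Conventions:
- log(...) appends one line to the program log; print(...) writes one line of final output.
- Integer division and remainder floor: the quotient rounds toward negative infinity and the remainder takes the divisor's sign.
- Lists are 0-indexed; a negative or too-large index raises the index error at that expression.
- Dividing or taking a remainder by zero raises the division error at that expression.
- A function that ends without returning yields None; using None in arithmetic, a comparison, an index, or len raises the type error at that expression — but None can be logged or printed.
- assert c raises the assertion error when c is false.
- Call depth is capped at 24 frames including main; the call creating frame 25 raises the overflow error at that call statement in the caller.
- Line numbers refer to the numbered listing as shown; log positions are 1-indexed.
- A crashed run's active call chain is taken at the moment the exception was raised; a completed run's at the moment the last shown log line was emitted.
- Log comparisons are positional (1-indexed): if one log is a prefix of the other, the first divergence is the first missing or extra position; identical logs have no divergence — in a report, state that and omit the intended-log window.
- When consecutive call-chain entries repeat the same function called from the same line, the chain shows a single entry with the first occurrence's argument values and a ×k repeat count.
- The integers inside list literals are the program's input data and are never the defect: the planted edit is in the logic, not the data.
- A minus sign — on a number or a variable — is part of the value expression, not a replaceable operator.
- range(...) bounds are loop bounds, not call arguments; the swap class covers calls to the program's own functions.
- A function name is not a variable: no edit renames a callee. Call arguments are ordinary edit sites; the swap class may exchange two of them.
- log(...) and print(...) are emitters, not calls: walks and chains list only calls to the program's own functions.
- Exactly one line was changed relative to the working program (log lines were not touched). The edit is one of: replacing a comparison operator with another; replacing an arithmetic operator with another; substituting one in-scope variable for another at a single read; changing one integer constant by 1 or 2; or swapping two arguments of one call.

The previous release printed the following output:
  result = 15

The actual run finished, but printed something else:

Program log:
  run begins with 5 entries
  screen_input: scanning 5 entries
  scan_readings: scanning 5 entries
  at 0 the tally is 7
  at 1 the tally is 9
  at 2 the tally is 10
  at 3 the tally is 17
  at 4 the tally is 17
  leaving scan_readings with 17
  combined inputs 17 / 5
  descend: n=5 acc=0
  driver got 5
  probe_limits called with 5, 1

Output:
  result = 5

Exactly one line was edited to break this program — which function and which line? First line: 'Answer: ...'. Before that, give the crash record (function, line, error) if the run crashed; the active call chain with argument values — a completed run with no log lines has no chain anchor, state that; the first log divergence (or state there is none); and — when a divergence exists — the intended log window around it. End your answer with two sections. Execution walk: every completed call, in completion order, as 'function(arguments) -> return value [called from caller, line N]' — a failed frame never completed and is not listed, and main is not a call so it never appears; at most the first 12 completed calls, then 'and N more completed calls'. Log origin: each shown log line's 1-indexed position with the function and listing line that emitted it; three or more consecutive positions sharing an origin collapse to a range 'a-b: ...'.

Answer: the defect is in resolve_slot at line 5.
Key fact: Everything matches until log position 12, which reads 'driver got 5' in place of 'descend: n=4 acc=5'.
Call chain: main -> probe_limits(5, 1) (called at line 35).
First divergence: position 12 — shown 'driver got 5', intended 'descend: n=4 acc=5'.
Intended log window:
  10: combined inputs 17 / 5
  11: descend: n=5 acc=0
  12: descend: n=4 acc=5
  13: descend: n=3 acc=9
Execution walk:
  scan_readings([7, 2, 1, 7, 0]) -> 17  [called from screen_input, line 18]
  resolve_slot(-1, 5) -> 5  [called from resolve_slot, line 5]
  resolve_slot(5, 0) -> 5  [called from screen_input, line 21]
  screen_input([7, 2, 1, 7, 0]) -> 5  [called from main, line 33]
  probe_limits(5, 1) -> 5  [called from main, line 35]
Log origin:
  1: emitted by main (line 32)
  2: emitted by screen_input (line 17)
  3: emitted by scan_readings (line 8)
  4-8: emitted by scan_readings (line 12)
  9: emitted by scan_readings (line 13)
  10: emitted by screen_input (line 20)
  11: emitted by resolve_slot (line 4)
  12: emitted by main (line 34)
  13: emitted by probe_limits (line 24)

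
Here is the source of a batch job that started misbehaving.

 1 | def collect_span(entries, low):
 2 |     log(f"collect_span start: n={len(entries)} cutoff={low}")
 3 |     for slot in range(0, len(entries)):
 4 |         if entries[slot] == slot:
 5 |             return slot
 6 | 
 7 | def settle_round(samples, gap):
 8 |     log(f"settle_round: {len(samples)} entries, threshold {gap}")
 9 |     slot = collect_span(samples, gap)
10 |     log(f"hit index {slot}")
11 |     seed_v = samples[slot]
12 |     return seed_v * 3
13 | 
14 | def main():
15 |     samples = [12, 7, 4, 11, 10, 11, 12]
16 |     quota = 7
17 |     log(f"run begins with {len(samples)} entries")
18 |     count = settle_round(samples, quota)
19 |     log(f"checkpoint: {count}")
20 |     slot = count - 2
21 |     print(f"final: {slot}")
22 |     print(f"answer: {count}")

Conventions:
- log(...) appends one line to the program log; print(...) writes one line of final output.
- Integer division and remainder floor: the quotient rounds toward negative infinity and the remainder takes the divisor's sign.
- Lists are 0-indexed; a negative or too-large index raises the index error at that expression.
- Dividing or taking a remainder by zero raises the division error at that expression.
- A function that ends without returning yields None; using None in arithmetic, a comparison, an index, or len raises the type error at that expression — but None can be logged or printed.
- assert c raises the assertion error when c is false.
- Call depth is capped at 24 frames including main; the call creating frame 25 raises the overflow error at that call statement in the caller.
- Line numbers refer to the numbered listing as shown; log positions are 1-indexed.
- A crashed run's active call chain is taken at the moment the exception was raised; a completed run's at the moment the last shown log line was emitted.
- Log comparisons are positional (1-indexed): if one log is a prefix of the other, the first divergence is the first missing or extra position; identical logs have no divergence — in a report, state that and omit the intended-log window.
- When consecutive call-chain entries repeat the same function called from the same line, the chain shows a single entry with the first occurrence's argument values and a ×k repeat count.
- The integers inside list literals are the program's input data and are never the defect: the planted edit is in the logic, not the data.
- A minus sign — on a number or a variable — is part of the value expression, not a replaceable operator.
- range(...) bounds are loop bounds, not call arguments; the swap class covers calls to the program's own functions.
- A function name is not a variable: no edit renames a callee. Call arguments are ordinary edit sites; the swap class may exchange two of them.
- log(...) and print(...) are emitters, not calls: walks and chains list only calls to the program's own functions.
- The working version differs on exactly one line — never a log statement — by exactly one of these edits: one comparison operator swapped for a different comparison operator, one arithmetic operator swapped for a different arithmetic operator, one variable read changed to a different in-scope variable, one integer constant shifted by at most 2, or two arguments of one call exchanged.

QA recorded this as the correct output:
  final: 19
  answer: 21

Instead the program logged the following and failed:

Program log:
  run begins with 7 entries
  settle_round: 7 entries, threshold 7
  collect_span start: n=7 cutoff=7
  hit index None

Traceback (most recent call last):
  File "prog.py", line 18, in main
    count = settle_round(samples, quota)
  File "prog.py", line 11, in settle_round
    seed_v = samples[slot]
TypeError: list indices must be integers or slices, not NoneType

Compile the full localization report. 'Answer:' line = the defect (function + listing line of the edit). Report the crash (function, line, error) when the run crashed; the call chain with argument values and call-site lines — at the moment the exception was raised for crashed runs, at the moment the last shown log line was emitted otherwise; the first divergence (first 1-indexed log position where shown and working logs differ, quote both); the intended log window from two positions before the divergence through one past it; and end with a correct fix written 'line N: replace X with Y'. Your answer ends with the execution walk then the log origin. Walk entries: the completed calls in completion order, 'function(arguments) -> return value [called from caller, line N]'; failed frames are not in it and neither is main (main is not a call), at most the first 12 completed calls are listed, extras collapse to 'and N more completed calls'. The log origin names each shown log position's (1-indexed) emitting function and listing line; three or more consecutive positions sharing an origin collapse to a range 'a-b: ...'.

Answer: the defect is in collect_span at line 4.
Core observation: Log line 4 is where behavior first shows: 'hit index None' appears instead of 'hit index 1'.
Crash: settle_round, line 11, TypeError.
Call chain: main -> settle_round([12, 7, 4, 11, 10, 11, 12], 7) (called at line 18).
First divergence: position 4; shown 'hit index None' vs intended 'hit index 1'.
Intended log window:
  2: settle_round: 7 entries, threshold 7
  3: collect_span start: n=7 cutoff=7
  4: hit index 1
  5: checkpoint: 21
Execution walk:
  collect_span([12, 7, 4, 11, 10, 11, 12], 7) -> None  [called from settle_round, line 9]
Log line origins:
  1: logged in main at line 17
  2: logged in settle_round at line 8
  3: logged in collect_span at line 2
  4: logged in settle_round at line 10
A correct fix: line 4: replace `entries[slot] == slot` with `entries[slot] == low`.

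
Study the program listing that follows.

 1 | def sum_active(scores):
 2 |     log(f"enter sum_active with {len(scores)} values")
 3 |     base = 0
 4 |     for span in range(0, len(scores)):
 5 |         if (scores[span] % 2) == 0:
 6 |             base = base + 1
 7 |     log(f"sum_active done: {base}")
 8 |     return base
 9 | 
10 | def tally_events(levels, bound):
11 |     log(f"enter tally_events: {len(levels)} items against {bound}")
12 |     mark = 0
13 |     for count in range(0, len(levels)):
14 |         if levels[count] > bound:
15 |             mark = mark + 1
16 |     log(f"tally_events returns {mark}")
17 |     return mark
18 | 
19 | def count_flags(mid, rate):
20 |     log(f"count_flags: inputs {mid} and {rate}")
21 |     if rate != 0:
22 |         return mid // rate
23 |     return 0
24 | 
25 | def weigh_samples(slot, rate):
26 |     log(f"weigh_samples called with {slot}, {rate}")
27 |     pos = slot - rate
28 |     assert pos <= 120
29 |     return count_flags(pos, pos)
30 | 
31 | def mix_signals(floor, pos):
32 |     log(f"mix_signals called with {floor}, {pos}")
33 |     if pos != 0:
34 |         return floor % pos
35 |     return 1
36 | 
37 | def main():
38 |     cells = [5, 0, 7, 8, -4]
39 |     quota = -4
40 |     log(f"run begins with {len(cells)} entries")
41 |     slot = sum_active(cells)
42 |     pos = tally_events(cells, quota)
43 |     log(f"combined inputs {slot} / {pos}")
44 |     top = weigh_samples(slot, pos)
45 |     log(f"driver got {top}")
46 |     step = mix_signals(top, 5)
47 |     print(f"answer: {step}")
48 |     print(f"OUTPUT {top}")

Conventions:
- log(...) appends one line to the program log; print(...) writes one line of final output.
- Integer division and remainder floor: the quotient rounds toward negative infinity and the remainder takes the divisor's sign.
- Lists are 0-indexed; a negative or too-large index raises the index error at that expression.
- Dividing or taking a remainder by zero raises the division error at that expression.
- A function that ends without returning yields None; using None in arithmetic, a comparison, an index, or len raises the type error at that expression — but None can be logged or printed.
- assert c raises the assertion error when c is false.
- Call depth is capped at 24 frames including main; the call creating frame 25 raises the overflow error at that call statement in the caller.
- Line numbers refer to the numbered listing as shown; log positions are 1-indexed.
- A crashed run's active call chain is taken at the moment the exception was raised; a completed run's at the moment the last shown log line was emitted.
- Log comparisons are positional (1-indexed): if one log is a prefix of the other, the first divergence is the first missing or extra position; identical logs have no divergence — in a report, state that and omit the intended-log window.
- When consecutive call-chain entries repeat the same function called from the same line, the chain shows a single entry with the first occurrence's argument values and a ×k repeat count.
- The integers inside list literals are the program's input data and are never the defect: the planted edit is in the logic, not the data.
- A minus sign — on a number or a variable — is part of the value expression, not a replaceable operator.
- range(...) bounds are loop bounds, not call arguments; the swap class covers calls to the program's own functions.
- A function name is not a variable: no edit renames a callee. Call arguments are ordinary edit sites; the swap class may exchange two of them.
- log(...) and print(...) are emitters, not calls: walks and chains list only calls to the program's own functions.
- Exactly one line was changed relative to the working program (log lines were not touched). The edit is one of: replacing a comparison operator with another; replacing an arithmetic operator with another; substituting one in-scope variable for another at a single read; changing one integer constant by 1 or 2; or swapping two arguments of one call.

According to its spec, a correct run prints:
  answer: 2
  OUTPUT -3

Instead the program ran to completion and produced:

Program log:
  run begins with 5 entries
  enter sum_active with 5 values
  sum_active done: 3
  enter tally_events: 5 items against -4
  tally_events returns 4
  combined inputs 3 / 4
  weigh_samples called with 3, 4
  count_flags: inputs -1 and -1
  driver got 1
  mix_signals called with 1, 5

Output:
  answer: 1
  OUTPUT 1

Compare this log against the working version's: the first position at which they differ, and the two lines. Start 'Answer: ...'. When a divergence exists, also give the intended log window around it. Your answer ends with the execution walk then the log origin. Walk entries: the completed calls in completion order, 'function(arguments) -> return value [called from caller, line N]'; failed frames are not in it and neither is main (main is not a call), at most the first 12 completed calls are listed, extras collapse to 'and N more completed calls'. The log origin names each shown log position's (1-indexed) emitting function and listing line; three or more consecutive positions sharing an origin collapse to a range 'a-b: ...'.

Answer: position 8 — shown 'count_flags: inputs -1 and -1', intended 'count_flags: inputs 3 and -1'.
Intended log window:
  6: combined inputs 3 / 4
  7: weigh_samples called with 3, 4
  8: count_flags: inputs 3 and -1
  9: driver got -3
Execution walk:
  sum_active([5, 0, 7, 8, -4]) -> 3  [called from main, line 41]
  tally_events([5, 0, 7, 8, -4], -4) -> 4  [called from main, line 42]
  count_flags(-1, -1) -> 1  [called from weigh_samples, line 29]
  weigh_samples(3, 4) -> 1  [called from main, line 44]
  mix_signals(1, 5) -> 1  [called from main, line 46]
Origin of each log line:
  1: emitted by main (line 40)
  2: emitted by sum_active (line 2)
  3: emitted by sum_active (line 7)
  4: emitted by tally_events (line 11)
  5: emitted by tally_events (line 16)
  6: emitted by main (line 43)
  7: emitted by weigh_samples (line 26)
  8: emitted by count_flags (line 20)
  9: emitted by main (line 45)
  10: emitted by mix_signals (line 32)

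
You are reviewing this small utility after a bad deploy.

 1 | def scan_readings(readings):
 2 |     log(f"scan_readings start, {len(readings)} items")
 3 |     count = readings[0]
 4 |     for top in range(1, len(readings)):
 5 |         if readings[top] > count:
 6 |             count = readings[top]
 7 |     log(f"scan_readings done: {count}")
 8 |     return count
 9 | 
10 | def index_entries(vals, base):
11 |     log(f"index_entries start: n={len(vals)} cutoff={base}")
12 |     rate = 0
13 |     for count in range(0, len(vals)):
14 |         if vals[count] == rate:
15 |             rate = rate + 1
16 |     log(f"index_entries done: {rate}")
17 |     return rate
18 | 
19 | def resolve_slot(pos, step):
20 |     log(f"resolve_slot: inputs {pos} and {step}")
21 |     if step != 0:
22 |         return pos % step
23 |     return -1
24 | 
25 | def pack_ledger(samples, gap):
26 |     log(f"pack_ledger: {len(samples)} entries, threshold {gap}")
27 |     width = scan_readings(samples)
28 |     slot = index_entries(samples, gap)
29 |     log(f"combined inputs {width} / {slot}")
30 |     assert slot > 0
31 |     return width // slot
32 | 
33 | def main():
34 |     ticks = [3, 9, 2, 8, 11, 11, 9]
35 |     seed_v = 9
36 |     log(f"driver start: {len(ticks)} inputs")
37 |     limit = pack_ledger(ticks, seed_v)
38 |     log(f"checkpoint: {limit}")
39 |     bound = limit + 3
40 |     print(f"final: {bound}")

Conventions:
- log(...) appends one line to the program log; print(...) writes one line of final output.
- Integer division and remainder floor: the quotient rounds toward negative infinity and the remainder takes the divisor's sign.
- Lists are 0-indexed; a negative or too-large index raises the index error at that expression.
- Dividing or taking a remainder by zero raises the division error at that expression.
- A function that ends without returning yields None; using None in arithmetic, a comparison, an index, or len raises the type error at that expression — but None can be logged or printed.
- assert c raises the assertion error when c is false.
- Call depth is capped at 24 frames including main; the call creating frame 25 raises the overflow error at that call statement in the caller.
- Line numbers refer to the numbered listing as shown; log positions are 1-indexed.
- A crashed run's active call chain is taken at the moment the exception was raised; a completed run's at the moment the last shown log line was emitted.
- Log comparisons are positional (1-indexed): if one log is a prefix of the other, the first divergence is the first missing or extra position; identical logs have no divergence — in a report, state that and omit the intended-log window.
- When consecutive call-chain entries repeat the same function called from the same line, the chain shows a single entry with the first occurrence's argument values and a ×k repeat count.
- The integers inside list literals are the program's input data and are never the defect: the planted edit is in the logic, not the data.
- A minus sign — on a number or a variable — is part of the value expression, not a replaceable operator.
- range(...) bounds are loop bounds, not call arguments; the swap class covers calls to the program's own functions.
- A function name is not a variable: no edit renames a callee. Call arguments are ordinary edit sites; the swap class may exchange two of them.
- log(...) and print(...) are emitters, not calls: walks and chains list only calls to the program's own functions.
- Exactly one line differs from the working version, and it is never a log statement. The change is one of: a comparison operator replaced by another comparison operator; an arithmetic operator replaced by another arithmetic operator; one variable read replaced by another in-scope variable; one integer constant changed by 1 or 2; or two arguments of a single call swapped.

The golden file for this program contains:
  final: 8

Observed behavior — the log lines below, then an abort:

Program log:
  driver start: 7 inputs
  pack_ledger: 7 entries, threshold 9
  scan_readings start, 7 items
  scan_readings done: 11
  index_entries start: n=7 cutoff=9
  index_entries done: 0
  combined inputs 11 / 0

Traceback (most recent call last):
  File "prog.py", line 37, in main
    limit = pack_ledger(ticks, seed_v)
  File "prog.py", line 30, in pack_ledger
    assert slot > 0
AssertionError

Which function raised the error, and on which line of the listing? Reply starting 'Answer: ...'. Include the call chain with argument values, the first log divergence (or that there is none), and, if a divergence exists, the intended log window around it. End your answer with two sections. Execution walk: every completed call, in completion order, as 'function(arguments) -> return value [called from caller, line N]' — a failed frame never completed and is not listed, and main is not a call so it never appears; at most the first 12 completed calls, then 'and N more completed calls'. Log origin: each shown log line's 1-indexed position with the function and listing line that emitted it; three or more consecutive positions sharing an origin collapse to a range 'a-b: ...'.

Answer: the error was raised in pack_ledger, line 30.
Key fact: The earliest visible damage is log position 6 — 'index_entries done: 0' rather than the intended 'index_entries done: 2'.
Call chain: main -> pack_ledger([3, 9, 2, 8, 11, 11, 9], 9) (called at line 37).
First divergence: position 6 — shown 'index_entries done: 0', intended 'index_entries done: 2'.
Intended log window:
  4: scan_readings done: 11
  5: index_entries start: n=7 cutoff=9
  6: index_entries done: 2
  7: combined inputs 11 / 2
Execution walk:
  scan_readings([3, 9, 2, 8, 11, 11, 9]) -> 11  [called from pack_ledger, line 27]
  index_entries([3, 9, 2, 8, 11, 11, 9], 9) -> 0  [called from pack_ledger, line 28]
Origin of each log line:
  1: emitted by main (line 36)
  2: emitted by pack_ledger (line 26)
  3: emitted by scan_readings (line 2)
  4: emitted by scan_readings (line 7)
  5: emitted by index_entries (line 11)
  6: emitted by index_entries (line 16)
  7: emitted by pack_ledger (line 29)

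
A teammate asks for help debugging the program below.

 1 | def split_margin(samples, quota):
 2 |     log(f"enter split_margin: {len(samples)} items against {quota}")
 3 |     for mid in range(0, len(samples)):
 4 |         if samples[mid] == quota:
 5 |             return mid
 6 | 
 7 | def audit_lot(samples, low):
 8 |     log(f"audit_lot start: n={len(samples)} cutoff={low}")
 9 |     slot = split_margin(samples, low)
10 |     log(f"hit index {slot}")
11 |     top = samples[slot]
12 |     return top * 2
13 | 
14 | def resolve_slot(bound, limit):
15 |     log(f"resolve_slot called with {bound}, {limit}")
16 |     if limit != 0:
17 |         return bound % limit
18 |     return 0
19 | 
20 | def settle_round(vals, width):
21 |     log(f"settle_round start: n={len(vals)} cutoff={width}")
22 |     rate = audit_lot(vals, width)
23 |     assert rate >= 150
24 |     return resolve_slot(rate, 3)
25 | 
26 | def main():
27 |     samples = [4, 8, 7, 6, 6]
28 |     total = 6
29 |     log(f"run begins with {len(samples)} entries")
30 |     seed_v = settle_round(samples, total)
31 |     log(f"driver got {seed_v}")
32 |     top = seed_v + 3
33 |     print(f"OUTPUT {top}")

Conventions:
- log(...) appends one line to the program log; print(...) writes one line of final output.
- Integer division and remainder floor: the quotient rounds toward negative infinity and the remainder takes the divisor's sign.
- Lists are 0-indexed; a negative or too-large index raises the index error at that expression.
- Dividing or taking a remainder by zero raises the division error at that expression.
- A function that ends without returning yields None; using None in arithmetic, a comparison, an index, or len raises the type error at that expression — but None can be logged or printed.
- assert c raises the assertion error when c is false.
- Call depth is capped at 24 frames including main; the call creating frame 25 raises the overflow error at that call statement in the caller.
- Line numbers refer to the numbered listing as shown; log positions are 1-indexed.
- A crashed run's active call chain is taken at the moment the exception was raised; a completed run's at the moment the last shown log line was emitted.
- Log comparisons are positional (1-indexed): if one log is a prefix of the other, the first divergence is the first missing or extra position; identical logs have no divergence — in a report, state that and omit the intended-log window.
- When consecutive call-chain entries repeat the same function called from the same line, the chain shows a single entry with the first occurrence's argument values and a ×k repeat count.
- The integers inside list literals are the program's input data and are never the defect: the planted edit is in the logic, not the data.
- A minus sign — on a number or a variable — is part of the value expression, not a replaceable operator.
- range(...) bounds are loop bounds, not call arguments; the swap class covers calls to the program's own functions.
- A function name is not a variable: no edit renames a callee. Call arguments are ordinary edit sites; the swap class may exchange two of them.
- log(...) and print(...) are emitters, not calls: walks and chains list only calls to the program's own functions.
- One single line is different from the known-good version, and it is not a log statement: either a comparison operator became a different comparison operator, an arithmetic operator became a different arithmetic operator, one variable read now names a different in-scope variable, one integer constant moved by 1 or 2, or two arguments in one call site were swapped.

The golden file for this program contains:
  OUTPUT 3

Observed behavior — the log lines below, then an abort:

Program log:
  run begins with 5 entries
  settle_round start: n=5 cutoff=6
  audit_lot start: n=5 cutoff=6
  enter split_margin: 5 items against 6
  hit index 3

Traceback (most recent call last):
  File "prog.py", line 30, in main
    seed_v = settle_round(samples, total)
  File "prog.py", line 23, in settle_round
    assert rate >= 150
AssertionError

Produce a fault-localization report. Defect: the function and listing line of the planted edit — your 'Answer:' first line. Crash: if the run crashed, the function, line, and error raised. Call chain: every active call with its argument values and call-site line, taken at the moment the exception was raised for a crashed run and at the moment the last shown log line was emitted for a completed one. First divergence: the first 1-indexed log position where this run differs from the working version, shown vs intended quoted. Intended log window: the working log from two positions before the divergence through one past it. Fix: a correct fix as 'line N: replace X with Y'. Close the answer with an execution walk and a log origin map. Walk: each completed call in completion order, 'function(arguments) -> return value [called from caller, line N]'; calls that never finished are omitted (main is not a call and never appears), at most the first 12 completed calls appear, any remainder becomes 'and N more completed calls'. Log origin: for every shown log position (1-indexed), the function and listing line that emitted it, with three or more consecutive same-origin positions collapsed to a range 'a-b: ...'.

Answer: the defect is in settle_round at line 23.
Key observation: The log ends early — 5 lines, where the working version next logs 'resolve_slot called with 12, 3'.
Crash: settle_round, line 23, AssertionError.
Call chain: main -> settle_round([4, 8, 7, 6, 6], 6) (called at line 30).
First divergence: position 6; the shown log stops at 5 lines while the working version next logs 'resolve_slot called with 12, 3'.
Intended log window:
  4: enter split_margin: 5 items against 6
  5: hit index 3
  6: resolve_slot called with 12, 3
  7: driver got 0
Execution walk:
  split_margin([4, 8, 7, 6, 6], 6) -> 3  [called from audit_lot, line 9]
  audit_lot([4, 8, 7, 6, 6], 6) -> 12  [called from settle_round, line 22]
Origin of each log line:
  1 — main, line 29
  2 — settle_round, line 21
  3 — audit_lot, line 8
  4 — split_margin, line 2
  5 — audit_lot, line 10
A correct fix: line 23: replace `>=` with `<=`.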